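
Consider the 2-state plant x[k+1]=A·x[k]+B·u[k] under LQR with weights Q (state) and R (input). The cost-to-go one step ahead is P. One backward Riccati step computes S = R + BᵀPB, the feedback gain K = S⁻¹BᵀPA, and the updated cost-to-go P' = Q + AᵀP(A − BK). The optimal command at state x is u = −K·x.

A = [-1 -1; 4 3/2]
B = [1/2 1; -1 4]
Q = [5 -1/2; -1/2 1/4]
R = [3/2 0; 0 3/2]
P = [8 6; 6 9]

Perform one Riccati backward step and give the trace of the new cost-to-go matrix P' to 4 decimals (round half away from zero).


13.7769

BᵀP = [-2.0000 -6.0000; 32.0000 42.0000]
S = R + BᵀPB = [3/2 0; 0 3/2] + [5.0000 -26.0000; -26.0000 200.0000] = [6.5000 -26.0000; -26.0000 201.5000]
BᵀPA = [-22.0000 -7.0000; 136.0000 31.0000]
K = S⁻¹·BᵀPA = [-1.4154 -0.9538; 0.4923 0.0308]
A−BK = [-0.7846 -0.5538; 0.6154 0.4231]
AᵀP(A−BK) = [5.9077 3.8308; 3.8308 2.6192]
P' = Q + AᵀP(A−BK) = [10.9077 3.3308; 3.3308 2.8692]
tr(P') = 13.7769


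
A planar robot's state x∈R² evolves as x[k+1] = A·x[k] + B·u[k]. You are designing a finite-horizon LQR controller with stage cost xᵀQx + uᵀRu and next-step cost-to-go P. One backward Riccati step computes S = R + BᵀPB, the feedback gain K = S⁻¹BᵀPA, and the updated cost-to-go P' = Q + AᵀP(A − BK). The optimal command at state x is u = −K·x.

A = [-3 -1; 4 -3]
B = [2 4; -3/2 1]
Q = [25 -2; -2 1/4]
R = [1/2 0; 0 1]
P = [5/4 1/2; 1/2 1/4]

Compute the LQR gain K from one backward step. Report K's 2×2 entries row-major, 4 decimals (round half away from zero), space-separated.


-0.6384 0.0977 -0.1042 -0.5147

BᵀP = [1.7500 0.6250; 5.5000 2.2500]
S = R + BᵀPB = [1/2 0; 0 1] + [2.5625 7.6250; 7.6250 24.2500] = [3.0625 7.6250; 7.6250 25.2500]
BᵀPA = [-2.7500 -3.6250; -7.5000 -12.2500]
K = S⁻¹·BᵀPA = [-0.6384 0.0977; -0.1042 -0.5147]
A−BK = [-1.3062 0.8632; 3.1466 -2.3388]
AᵀP(A−BK) = [0.7125 -0.3412; -0.3412 0.5497]
P' = Q + AᵀP(A−BK) = [25.7125 -2.3412; -2.3412 0.7997]
tr(P') = 26.5122


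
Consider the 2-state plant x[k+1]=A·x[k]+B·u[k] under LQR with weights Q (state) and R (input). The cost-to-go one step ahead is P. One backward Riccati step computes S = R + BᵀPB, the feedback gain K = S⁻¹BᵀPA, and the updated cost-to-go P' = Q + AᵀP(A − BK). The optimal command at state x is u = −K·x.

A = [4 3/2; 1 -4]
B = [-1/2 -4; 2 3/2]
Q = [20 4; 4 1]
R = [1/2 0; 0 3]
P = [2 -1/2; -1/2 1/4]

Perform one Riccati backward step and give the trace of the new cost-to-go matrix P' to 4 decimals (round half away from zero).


24.7467

BᵀP = [-2.0000 0.7500; -8.7500 2.3750]
S = R + BᵀPB = [1/2 0; 0 3] + [2.5000 9.1250; 9.1250 38.5625] = [3.0000 9.1250; 9.1250 41.5625]
BᵀPA = [-7.2500 -6.0000; -32.6250 -22.6250]
K = S⁻¹·BᵀPA = [-0.0875 -1.0362; -0.7657 -0.3169]
A−BK = [0.8932 -0.2856; 2.3237 -1.4523]
AᵀP(A−BK) = [2.6330 0.3998; 0.3998 1.1137]
P' = Q + AᵀP(A−BK) = [22.6330 4.3998; 4.3998 2.1137]
tr(P') = 24.7467


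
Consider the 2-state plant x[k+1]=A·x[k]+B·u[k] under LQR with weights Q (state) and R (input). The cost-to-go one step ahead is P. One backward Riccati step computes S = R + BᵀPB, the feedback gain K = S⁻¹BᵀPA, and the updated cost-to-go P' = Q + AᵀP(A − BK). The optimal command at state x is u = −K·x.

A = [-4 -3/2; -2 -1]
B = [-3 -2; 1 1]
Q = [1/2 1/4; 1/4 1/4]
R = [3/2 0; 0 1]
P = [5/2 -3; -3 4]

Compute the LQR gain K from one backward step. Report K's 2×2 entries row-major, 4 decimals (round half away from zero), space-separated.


0.2791 0.0727 0.0930 -0.0174

BᵀP = [-10.5000 13.0000; -8.0000 10.0000]
S = R + BᵀPB = [3/2 0; 0 1] + [44.5000 34.0000; 34.0000 26.0000] = [46.0000 34.0000; 34.0000 27.0000]
BᵀPA = [16.0000 2.7500; 12.0000 2.0000]
K = S⁻¹·BᵀPA = [0.2791 0.0727; 0.0930 -0.0174]
A−BK = [-2.9767 -1.3169; -2.3721 -1.0552]
AᵀP(A−BK) = [2.4186 1.0465; 1.0465 0.4600]
P' = Q + AᵀP(A−BK) = [2.9186 1.2965; 1.2965 0.7100]
tr(P') = 3.6286


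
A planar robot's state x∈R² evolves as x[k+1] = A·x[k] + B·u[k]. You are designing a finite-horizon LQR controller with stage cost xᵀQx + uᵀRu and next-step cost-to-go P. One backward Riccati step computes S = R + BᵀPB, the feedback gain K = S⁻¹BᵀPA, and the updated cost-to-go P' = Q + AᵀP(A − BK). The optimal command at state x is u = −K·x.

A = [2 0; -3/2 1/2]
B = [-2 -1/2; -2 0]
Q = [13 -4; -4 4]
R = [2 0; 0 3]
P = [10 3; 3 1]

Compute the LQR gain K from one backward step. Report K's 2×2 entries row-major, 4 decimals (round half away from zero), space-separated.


-0.5521 -0.0567 -0.1042 -0.0023

BᵀP = [-26.0000 -8.0000; -5.0000 -1.5000]
S = R + BᵀPB = [2 0; 0 3] + [68.0000 13.0000; 13.0000 2.5000] = [70.0000 13.0000; 13.0000 5.5000]
BᵀPA = [-40.0000 -4.0000; -7.7500 -0.7500]
K = S⁻¹·BᵀPA = [-0.5521 -0.0567; -0.1042 -0.0023]
A−BK = [0.8438 -0.1146; -2.6042 0.3866]
AᵀP(A−BK) = [1.3594 -0.0365; -0.0365 0.0214]
P' = Q + AᵀP(A−BK) = [14.3594 -4.0365; -4.0365 4.0214]
tr(P') = 18.3808


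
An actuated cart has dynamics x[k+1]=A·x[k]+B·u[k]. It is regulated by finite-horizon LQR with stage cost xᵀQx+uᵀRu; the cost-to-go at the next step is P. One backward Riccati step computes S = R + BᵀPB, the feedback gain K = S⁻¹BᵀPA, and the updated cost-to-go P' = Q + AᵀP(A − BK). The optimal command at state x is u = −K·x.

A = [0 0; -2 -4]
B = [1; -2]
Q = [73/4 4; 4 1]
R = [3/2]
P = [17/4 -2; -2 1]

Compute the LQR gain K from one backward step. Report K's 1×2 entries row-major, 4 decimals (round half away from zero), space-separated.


BᵀP = [8.2500 -4.0000]
S = R + BᵀPB = [3/2] + [16.2500] = [17.7500]
BᵀPA = [8.0000 16.0000]
K = S⁻¹·BᵀPA = [0.4507 0.9014]
A−BK = [-0.4507 -0.9014; -1.0986 -2.1972]
AᵀP(A−BK) = [0.3944 0.7887; 0.7887 1.5775]
P' = Q + AᵀP(A−BK) = [18.6444 4.7887; 4.7887 2.5775]
tr(P') = 21.2218

0.4507 0.9014


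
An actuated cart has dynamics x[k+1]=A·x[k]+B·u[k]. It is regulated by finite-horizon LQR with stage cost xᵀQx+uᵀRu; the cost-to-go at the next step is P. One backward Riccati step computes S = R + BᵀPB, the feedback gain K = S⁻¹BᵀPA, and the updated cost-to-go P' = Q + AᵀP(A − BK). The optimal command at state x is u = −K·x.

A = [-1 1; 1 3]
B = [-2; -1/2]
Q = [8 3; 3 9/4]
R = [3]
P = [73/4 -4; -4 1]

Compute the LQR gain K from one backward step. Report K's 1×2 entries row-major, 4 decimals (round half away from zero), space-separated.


BᵀP = [-34.5000 7.5000]
S = R + BᵀPB = [3] + [65.2500] = [68.2500]
BᵀPA = [42.0000 -12.0000]
K = S⁻¹·BᵀPA = [0.6154 -0.1758]
A−BK = [0.2308 0.6484; 1.3077 2.9121]
AᵀP(A−BK) = [1.4038 0.1346; 0.1346 1.1401]
P' = Q + AᵀP(A−BK) = [9.4038 3.1346; 3.1346 3.3901]
tr(P') = 12.7940

0.6154 -0.1758


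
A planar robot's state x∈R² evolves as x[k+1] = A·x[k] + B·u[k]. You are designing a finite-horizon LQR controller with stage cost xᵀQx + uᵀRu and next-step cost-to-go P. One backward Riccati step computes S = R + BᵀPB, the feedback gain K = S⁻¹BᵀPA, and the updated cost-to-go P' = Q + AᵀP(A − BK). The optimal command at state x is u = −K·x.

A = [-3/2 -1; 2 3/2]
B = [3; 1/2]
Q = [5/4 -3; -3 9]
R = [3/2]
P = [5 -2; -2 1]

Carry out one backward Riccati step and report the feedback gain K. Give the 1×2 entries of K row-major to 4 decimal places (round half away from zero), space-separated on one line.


BᵀP = [14.0000 -5.5000]
S = R + BᵀPB = [3/2] + [39.2500] = [40.7500]
BᵀPA = [-32.0000 -22.2500]
K = S⁻¹·BᵀPA = [-0.7853 -0.5460]
A−BK = [0.8558 0.6380; 2.3926 1.7730]
AᵀP(A−BK) = [2.1212 1.5276; 1.5276 1.1012]
P' = Q + AᵀP(A−BK) = [3.3712 -1.4724; -1.4724 10.1012]
tr(P') = 13.4724

-0.7853 -0.5460


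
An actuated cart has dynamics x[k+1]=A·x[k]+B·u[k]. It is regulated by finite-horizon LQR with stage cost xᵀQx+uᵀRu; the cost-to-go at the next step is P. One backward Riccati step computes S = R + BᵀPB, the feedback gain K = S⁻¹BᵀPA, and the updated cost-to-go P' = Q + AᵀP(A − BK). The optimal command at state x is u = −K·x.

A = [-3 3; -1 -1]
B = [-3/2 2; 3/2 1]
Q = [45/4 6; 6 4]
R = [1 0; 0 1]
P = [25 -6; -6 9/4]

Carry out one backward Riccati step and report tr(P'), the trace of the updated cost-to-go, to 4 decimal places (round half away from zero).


18.5259

BᵀP = [-46.5000 12.3750; 44.0000 -9.7500]
S = R + BᵀPB = [1 0; 0 1] + [88.3125 -80.6250; -80.6250 78.2500] = [89.3125 -80.6250; -80.6250 79.2500]
BᵀPA = [127.1250 -151.8750; -122.2500 141.7500]
K = S⁻¹·BᵀPA = [0.3778 -1.0517; -1.1582 0.7187]
A−BK = [-0.1169 -0.0149; -0.4086 -0.1411]
AᵀP(A−BK) = [1.6282 -1.1919; -1.1919 1.6477]
P' = Q + AᵀP(A−BK) = [12.8782 4.8081; 4.8081 5.6477]
tr(P') = 18.5259


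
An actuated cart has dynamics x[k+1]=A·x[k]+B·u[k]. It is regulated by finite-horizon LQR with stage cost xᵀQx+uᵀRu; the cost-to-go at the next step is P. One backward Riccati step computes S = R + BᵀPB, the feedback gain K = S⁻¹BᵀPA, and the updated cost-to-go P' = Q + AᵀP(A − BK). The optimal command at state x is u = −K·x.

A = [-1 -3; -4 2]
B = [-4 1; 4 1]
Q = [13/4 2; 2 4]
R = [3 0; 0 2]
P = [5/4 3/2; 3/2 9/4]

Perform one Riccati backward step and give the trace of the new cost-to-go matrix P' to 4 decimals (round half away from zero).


18.0161

BᵀP = [1.0000 3.0000; 2.7500 3.7500]
S = R + BᵀPB = [3 0; 0 2] + [8.0000 4.0000; 4.0000 6.5000] = [11.0000 4.0000; 4.0000 8.5000]
BᵀPA = [-13.0000 3.0000; -17.7500 -0.7500]
K = S⁻¹·BᵀPA = [-0.5097 0.3677; -1.8484 -0.2613]
A−BK = [-1.1903 -1.2677; -0.1129 0.7903]
AᵀP(A−BK) = [9.8153 0.8927; 0.8927 0.9508]
P' = Q + AᵀP(A−BK) = [13.0653 2.8927; 2.8927 4.9508]
tr(P') = 18.0161


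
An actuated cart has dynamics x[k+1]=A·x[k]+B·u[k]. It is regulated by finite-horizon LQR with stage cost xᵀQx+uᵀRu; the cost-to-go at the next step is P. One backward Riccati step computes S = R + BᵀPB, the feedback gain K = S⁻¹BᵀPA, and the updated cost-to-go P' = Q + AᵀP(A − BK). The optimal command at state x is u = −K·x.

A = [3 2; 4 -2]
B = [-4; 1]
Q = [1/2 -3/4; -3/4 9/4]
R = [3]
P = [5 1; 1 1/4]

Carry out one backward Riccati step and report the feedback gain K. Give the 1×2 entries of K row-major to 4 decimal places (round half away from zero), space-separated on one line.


-0.9568 -0.4053

BᵀP = [-19.0000 -3.7500]
S = R + BᵀPB = [3] + [72.2500] = [75.2500]
BᵀPA = [-72.0000 -30.5000]
K = S⁻¹·BᵀPA = [-0.9568 -0.4053]
A−BK = [-0.8272 0.3787; 4.9568 -1.5947]
AᵀP(A−BK) = [4.1096 0.8173; 0.8173 0.6379]
P' = Q + AᵀP(A−BK) = [4.6096 0.0673; 0.0673 2.8879]
tr(P') = 7.4975


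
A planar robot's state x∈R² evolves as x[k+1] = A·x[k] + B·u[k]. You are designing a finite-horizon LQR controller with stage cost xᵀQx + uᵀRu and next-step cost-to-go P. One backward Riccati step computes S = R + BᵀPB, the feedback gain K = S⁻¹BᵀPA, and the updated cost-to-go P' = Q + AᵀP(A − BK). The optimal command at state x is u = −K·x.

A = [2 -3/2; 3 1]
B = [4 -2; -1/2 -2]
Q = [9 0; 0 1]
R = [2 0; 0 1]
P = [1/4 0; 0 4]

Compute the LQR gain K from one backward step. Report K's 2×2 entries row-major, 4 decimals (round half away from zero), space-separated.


-0.1803 -0.3975 -1.3689 -0.3586

BᵀP = [1.0000 -2.0000; -0.5000 -8.0000]
S = R + BᵀPB = [2 0; 0 1] + [5.0000 2.0000; 2.0000 17.0000] = [7.0000 2.0000; 2.0000 18.0000]
BᵀPA = [-4.0000 -3.5000; -25.0000 -7.2500]
K = S⁻¹·BᵀPA = [-0.1803 -0.3975; -1.3689 -0.3586]
A−BK = [-0.0164 -0.6270; 0.1721 0.0840]
AᵀP(A−BK) = [2.0574 0.6947; 0.6947 0.5712]
P' = Q + AᵀP(A−BK) = [11.0574 0.6947; 0.6947 1.5712]
tr(P') = 12.6286


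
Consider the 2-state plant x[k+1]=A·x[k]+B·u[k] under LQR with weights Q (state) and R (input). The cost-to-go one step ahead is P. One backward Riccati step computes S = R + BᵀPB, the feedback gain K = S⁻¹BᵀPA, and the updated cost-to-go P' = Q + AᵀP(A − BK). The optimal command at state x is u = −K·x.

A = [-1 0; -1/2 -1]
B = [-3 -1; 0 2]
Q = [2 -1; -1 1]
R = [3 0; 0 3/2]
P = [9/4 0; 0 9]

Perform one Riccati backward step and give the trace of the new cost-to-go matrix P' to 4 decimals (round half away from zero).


3.9593

BᵀP = [-6.7500 0.0000; -2.2500 18.0000]
S = R + BᵀPB = [3 0; 0 3/2] + [20.2500 6.7500; 6.7500 38.2500] = [23.2500 6.7500; 6.7500 39.7500]
BᵀPA = [6.7500 0.0000; -6.7500 -18.0000]
K = S⁻¹·BᵀPA = [0.3572 0.1383; -0.2305 -0.4763]
A−BK = [-0.1588 -0.0615; -0.0391 -0.0474]
AᵀP(A−BK) = [0.5330 0.3515; 0.3515 0.4264]
P' = Q + AᵀP(A−BK) = [2.5330 -0.6485; -0.6485 1.4264]
tr(P') = 3.9593


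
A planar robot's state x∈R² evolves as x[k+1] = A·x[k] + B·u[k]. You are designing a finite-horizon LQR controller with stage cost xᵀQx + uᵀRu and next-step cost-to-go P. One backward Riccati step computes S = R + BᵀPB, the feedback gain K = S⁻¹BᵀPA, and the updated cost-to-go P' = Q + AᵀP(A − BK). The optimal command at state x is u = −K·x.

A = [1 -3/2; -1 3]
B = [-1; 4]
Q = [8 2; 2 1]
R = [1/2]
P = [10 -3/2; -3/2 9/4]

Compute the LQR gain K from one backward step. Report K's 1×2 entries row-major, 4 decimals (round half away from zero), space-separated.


-0.4530 0.9487

BᵀP = [-16.0000 10.5000]
S = R + BᵀPB = [1/2] + [58.0000] = [58.5000]
BᵀPA = [-26.5000 55.5000]
K = S⁻¹·BᵀPA = [-0.4530 0.9487]
A−BK = [0.5470 -0.5513; 0.8120 -0.7949]
AᵀP(A−BK) = [3.2457 -3.3590; -3.3590 3.5962]
P' = Q + AᵀP(A−BK) = [11.2457 -1.3590; -1.3590 4.5962]
tr(P') = 15.8419


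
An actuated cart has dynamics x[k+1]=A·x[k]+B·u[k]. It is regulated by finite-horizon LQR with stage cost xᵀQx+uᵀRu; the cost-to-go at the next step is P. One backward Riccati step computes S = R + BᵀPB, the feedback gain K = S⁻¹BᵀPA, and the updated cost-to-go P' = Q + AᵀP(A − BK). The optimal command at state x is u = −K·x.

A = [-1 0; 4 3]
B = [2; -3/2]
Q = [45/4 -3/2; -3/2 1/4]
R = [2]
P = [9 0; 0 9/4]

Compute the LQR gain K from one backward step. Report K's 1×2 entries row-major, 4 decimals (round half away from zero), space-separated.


-0.7315 -0.2351

BᵀP = [18.0000 -3.3750]
S = R + BᵀPB = [2] + [41.0625] = [43.0625]
BᵀPA = [-31.5000 -10.1250]
K = S⁻¹·BᵀPA = [-0.7315 -0.2351]
A−BK = [0.4630 0.4702; 2.9028 2.6473]
AᵀP(A−BK) = [21.9579 19.5936; 19.5936 17.8694]
P' = Q + AᵀP(A−BK) = [33.2079 18.0936; 18.0936 18.1194]
tr(P') = 51.3273


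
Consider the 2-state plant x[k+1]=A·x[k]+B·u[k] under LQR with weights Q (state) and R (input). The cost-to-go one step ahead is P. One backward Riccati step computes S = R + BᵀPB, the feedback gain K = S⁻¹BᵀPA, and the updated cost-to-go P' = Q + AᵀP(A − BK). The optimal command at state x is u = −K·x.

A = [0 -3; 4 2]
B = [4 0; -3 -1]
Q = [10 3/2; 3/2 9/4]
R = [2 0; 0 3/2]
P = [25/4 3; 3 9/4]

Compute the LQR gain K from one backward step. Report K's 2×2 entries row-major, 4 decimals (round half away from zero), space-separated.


0.1958 -0.7273 -2.1259 0.1818

BᵀP = [16.0000 5.2500; -3.0000 -2.2500]
S = R + BᵀPB = [2 0; 0 3/2] + [48.2500 -5.2500; -5.2500 2.2500] = [50.2500 -5.2500; -5.2500 3.7500]
BᵀPA = [21.0000 -37.5000; -9.0000 4.5000]
K = S⁻¹·BᵀPA = [0.1958 -0.7273; -2.1259 0.1818]
A−BK = [-0.7832 -0.0909; 2.4615 0.0000]
AᵀP(A−BK) = [12.7552 -1.0909; -1.0909 1.1591]
P' = Q + AᵀP(A−BK) = [22.7552 0.4091; 0.4091 3.4091]
tr(P') = 26.1643


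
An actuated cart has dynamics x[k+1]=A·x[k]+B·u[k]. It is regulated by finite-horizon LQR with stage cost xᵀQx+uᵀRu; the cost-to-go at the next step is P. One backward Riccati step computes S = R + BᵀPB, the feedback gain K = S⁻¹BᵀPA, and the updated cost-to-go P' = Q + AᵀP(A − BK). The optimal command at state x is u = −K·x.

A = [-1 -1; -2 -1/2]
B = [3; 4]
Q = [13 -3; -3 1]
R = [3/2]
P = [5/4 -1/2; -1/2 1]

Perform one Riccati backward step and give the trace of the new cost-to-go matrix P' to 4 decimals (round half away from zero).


14.9925

BᵀP = [1.7500 2.5000]
S = R + BᵀPB = [3/2] + [15.2500] = [16.7500]
BᵀPA = [-6.7500 -3.0000]
K = S⁻¹·BᵀPA = [-0.4030 -0.1791]
A−BK = [0.2090 -0.4627; -0.3881 0.2164]
AᵀP(A−BK) = [0.5299 -0.2090; -0.2090 0.4627]
P' = Q + AᵀP(A−BK) = [13.5299 -3.2090; -3.2090 1.4627]
tr(P') = 14.9925


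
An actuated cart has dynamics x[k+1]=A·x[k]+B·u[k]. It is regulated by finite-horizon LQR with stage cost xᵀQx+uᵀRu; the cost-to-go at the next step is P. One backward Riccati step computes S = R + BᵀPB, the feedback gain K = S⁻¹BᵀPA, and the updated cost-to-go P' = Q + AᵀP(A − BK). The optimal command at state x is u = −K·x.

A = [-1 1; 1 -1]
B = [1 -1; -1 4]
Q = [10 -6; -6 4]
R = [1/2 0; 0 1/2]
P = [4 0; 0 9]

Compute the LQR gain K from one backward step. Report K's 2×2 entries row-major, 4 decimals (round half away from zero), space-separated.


BᵀP = [4.0000 -9.0000; -4.0000 36.0000]
S = R + BᵀPB = [1/2 0; 0 1/2] + [13.0000 -40.0000; -40.0000 148.0000] = [13.5000 -40.0000; -40.0000 148.5000]
BᵀPA = [-13.0000 13.0000; 40.0000 -40.0000]
K = S⁻¹·BᵀPA = [-0.8166 0.8166; 0.0494 -0.0494]
A−BK = [-0.1340 0.1340; -0.0142 0.0142]
AᵀP(A−BK) = [0.4083 -0.4083; -0.4083 0.4083]
P' = Q + AᵀP(A−BK) = [10.4083 -6.4083; -6.4083 4.4083]
tr(P') = 14.8166

-0.8166 0.8166 0.0494 -0.0494


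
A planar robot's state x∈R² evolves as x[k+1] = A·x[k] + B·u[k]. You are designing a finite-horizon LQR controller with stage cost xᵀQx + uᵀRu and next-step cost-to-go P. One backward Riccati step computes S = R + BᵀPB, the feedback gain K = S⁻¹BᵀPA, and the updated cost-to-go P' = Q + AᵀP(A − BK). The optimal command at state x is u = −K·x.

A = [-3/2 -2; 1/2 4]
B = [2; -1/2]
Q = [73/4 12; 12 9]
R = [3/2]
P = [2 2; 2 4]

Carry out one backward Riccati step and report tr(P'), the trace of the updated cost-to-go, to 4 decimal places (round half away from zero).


BᵀP = [3.0000 2.0000]
S = R + BᵀPB = [3/2] + [5.0000] = [6.5000]
BᵀPA = [-3.5000 2.0000]
K = S⁻¹·BᵀPA = [-0.5385 0.3077]
A−BK = [-0.4231 -2.6154; 0.2308 4.1538]
AᵀP(A−BK) = [0.6154 1.0769; 1.0769 39.3846]
P' = Q + AᵀP(A−BK) = [18.8654 13.0769; 13.0769 48.3846]
tr(P') = 67.2500

67.2500


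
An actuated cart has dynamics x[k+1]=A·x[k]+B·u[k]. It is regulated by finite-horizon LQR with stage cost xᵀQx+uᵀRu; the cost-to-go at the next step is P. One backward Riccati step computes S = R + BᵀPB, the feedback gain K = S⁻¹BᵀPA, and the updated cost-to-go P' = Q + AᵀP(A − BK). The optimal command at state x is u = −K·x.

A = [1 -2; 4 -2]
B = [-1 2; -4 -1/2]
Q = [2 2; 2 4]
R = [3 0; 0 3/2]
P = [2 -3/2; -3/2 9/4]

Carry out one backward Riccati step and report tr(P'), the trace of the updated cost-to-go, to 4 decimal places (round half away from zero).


9.8107

BᵀP = [4.0000 -7.5000; 4.7500 -4.1250]
S = R + BᵀPB = [3 0; 0 3/2] + [26.0000 11.7500; 11.7500 11.5625] = [29.0000 11.7500; 11.7500 13.0625]
BᵀPA = [-26.0000 7.0000; -11.7500 -1.2500]
K = S⁻¹·BᵀPA = [-0.8372 0.4408; -0.1464 -0.4922]
A−BK = [0.4556 -0.5748; 0.5779 -0.4829]
AᵀP(A−BK) = [2.5117 -1.3224; -1.3224 1.2991]
P' = Q + AᵀP(A−BK) = [4.5117 0.6776; 0.6776 5.2991]
tr(P') = 9.8107


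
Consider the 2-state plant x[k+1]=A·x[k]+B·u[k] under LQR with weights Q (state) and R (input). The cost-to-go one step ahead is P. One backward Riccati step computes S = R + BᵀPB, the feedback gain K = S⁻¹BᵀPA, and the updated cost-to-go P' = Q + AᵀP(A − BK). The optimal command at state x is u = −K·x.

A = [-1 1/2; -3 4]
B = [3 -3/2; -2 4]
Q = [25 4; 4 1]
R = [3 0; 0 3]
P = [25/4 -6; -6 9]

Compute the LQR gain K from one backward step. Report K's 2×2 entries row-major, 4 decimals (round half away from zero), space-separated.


BᵀP = [30.7500 -36.0000; -33.3750 45.0000]
S = R + BᵀPB = [3 0; 0 3] + [164.2500 -190.1250; -190.1250 230.0625] = [167.2500 -190.1250; -190.1250 233.0625]
BᵀPA = [77.2500 -128.6250; -101.6250 163.3125]
K = S⁻¹·BᵀPA = [-0.4651 0.3786; -0.8155 1.0095]
A−BK = [-0.8278 0.8786; -0.6683 0.7190]
AᵀP(A−BK) = [4.3080 -4.7742; -4.7742 5.3841]
P' = Q + AᵀP(A−BK) = [29.3080 -0.7742; -0.7742 6.3841]
tr(P') = 35.6922

-0.4651 0.3786 -0.8155 1.0095


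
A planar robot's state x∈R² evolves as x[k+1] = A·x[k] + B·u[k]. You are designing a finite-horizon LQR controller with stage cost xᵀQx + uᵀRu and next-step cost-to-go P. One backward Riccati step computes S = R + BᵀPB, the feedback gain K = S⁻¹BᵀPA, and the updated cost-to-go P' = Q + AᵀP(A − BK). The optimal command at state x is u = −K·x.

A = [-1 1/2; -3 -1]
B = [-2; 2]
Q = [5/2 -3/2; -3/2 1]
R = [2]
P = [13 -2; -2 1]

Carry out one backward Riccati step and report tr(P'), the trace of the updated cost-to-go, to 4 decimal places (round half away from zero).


11.8446

BᵀP = [-30.0000 6.0000]
S = R + BᵀPB = [2] + [72.0000] = [74.0000]
BᵀPA = [12.0000 -21.0000]
K = S⁻¹·BᵀPA = [0.1622 -0.2838]
A−BK = [-0.6757 -0.0676; -3.3243 -0.4324]
AᵀP(A−BK) = [8.0541 0.9054; 0.9054 0.2905]
P' = Q + AᵀP(A−BK) = [10.5541 -0.5946; -0.5946 1.2905]
tr(P') = 11.8446


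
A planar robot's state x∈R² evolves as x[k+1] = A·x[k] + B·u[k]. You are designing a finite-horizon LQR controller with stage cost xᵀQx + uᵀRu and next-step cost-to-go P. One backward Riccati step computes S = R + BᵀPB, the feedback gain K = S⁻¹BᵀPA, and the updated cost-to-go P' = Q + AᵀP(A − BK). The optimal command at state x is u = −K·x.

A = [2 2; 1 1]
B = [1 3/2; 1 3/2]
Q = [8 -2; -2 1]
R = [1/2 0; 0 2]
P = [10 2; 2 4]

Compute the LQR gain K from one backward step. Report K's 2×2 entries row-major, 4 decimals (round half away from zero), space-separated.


1.0480 1.0480 0.3930 0.3930

BᵀP = [12.0000 6.0000; 18.0000 9.0000]
S = R + BᵀPB = [1/2 0; 0 2] + [18.0000 27.0000; 27.0000 40.5000] = [18.5000 27.0000; 27.0000 42.5000]
BᵀPA = [30.0000 30.0000; 45.0000 45.0000]
K = S⁻¹·BᵀPA = [1.0480 1.0480; 0.3930 0.3930]
A−BK = [0.3624 0.3624; -0.6376 -0.6376]
AᵀP(A−BK) = [2.8734 2.8734; 2.8734 2.8734]
P' = Q + AᵀP(A−BK) = [10.8734 0.8734; 0.8734 3.8734]
tr(P') = 14.7467


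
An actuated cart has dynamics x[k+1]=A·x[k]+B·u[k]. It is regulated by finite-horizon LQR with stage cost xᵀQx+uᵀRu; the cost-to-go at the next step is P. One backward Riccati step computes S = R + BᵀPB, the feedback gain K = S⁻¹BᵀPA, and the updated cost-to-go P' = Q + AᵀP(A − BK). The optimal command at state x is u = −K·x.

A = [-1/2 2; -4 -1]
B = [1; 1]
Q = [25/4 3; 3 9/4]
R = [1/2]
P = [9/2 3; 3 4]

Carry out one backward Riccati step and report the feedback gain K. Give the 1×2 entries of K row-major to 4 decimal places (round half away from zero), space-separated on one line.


BᵀP = [7.5000 7.0000]
S = R + BᵀPB = [1/2] + [14.5000] = [15.0000]
BᵀPA = [-31.7500 8.0000]
K = S⁻¹·BᵀPA = [-2.1167 0.5333]
A−BK = [1.6167 1.4667; -1.8833 -1.5333]
AᵀP(A−BK) = [9.9208 5.9333; 5.9333 5.7333]
P' = Q + AᵀP(A−BK) = [16.1708 8.9333; 8.9333 7.9833]
tr(P') = 24.1542

-2.1167 0.5333


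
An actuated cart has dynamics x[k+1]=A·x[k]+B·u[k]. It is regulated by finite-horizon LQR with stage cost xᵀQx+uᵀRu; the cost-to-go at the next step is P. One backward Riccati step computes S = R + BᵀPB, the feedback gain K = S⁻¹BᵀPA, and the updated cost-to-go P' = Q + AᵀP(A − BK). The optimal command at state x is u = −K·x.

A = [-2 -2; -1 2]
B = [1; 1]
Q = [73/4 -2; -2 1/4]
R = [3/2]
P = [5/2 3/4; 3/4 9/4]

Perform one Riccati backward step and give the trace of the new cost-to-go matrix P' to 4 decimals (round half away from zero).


BᵀP = [3.2500 3.0000]
S = R + BᵀPB = [3/2] + [6.2500] = [7.7500]
BᵀPA = [-9.5000 -0.5000]
K = S⁻¹·BᵀPA = [-1.2258 -0.0645]
A−BK = [-0.7742 -1.9355; 0.2258 2.0645]
AᵀP(A−BK) = [3.6048 3.3871; 3.3871 12.9677]
P' = Q + AᵀP(A−BK) = [21.8548 1.3871; 1.3871 13.2177]
tr(P') = 35.0726

35.0726


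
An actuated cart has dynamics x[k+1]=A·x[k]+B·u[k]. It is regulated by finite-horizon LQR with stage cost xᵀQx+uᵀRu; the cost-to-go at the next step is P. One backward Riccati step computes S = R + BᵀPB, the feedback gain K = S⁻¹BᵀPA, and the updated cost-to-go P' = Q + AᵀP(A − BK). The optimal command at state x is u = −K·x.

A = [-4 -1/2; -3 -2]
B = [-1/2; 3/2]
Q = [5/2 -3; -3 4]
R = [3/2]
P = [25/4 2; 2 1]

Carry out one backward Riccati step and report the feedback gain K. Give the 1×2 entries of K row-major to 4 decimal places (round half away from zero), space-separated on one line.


-0.4324 -0.4054

BᵀP = [-0.1250 0.5000]
S = R + BᵀPB = [3/2] + [0.8125] = [2.3125]
BᵀPA = [-1.0000 -0.9375]
K = S⁻¹·BᵀPA = [-0.4324 -0.4054]
A−BK = [-4.2162 -0.7027; -2.3514 -1.3919]
AᵀP(A−BK) = [156.5676 37.0946; 37.0946 9.1824]
P' = Q + AᵀP(A−BK) = [159.0676 34.0946; 34.0946 13.1824]
tr(P') = 172.2500


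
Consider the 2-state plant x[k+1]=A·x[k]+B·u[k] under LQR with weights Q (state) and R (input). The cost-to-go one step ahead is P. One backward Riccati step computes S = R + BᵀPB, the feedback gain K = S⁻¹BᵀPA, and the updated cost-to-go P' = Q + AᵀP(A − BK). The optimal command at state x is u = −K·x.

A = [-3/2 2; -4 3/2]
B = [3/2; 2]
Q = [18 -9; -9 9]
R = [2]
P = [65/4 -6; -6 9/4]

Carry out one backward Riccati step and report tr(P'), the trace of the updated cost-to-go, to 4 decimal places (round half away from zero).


BᵀP = [12.3750 -4.5000]
S = R + BᵀPB = [2] + [9.5625] = [11.5625]
BᵀPA = [-0.5625 18.0000]
K = S⁻¹·BᵀPA = [-0.0486 1.5568]
A−BK = [-1.4270 -0.3351; -3.9027 -1.6135]
AᵀP(A−BK) = [0.5351 0.1257; 0.1257 6.0409]
P' = Q + AᵀP(A−BK) = [18.5351 -8.8743; -8.8743 15.0409]
tr(P') = 33.5760

33.5760


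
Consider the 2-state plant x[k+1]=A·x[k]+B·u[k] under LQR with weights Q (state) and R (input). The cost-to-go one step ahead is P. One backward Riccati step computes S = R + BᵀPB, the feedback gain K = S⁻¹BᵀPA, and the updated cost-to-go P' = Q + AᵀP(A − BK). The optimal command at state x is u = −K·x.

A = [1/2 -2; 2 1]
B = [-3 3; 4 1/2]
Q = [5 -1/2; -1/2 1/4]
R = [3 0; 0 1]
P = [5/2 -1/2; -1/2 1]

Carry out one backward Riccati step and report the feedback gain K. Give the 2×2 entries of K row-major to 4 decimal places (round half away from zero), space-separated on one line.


0.3431 0.2769 0.4701 -0.3762

BᵀP = [-9.5000 5.5000; 7.2500 -1.0000]
S = R + BᵀPB = [3 0; 0 1] + [50.5000 -25.7500; -25.7500 21.2500] = [53.5000 -25.7500; -25.7500 22.2500]
BᵀPA = [6.2500 24.5000; 1.6250 -15.5000]
K = S⁻¹·BᵀPA = [0.3431 0.2769; 0.4701 -0.3762]
A−BK = [0.1190 -0.0408; 0.3927 0.0806]
AᵀP(A−BK) = [0.7169 0.1309; 0.1309 0.3854]
P' = Q + AᵀP(A−BK) = [5.7169 -0.3691; -0.3691 0.6354]
tr(P') = 6.3524


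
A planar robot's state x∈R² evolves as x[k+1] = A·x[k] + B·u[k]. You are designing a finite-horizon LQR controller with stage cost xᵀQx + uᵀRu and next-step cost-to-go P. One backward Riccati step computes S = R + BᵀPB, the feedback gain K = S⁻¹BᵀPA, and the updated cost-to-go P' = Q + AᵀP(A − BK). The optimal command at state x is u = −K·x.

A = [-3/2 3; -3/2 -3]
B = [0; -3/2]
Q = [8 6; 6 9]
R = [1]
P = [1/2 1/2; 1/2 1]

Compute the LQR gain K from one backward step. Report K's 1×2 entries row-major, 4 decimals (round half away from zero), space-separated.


BᵀP = [-0.7500 -1.5000]
S = R + BᵀPB = [1] + [2.2500] = [3.2500]
BᵀPA = [3.3750 2.2500]
K = S⁻¹·BᵀPA = [1.0385 0.6923]
A−BK = [-1.5000 3.0000; 0.0577 -1.9615]
AᵀP(A−BK) = [2.1202 -0.0865; -0.0865 2.9423]
P' = Q + AᵀP(A−BK) = [10.1202 5.9135; 5.9135 11.9423]
tr(P') = 22.0625

1.0385 0.6923


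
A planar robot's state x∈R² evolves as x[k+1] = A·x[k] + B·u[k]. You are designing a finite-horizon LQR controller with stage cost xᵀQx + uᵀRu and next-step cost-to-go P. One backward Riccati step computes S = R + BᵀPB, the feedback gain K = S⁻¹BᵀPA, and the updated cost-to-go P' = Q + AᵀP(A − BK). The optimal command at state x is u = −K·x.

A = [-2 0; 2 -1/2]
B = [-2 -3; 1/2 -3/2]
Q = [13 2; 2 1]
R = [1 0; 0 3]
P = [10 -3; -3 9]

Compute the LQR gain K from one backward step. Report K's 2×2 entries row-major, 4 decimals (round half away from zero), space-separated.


1.8557 -0.3006 -0.5619 0.1960

BᵀP = [-21.5000 10.5000; -25.5000 -4.5000]
S = R + BᵀPB = [1 0; 0 3] + [48.2500 48.7500; 48.7500 83.2500] = [49.2500 48.7500; 48.7500 86.2500]
BᵀPA = [64.0000 -5.2500; 42.0000 2.2500]
K = S⁻¹·BᵀPA = [1.8557 -0.3006; -0.5619 0.1960]
A−BK = [0.0257 -0.0132; 0.2293 -0.0557]
AᵀP(A−BK) = [4.8353 -0.9932; -0.9932 0.2309]
P' = Q + AᵀP(A−BK) = [17.8353 1.0068; 1.0068 1.2309]
tr(P') = 19.0661


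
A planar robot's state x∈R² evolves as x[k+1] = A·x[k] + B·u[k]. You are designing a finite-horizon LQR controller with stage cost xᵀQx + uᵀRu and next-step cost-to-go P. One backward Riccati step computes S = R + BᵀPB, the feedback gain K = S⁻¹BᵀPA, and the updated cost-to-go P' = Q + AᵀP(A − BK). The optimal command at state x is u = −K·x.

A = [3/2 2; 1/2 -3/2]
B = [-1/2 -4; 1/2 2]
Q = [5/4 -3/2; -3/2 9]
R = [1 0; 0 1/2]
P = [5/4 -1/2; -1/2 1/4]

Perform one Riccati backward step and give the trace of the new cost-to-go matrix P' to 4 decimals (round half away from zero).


10.4907

BᵀP = [-0.8750 0.3750; -6.0000 2.5000]
S = R + BᵀPB = [1 0; 0 1/2] + [0.6250 4.2500; 4.2500 29.0000] = [1.6250 4.2500; 4.2500 29.5000]
BᵀPA = [-1.1250 -2.3125; -7.7500 -15.7500]
K = S⁻¹·BᵀPA = [-0.0084 -0.0429; -0.2615 -0.5277]
A−BK = [0.4498 -0.1323; 1.0272 -0.4231]
AᵀP(A−BK) = [0.0889 0.0494; 0.0494 0.1517]
P' = Q + AᵀP(A−BK) = [1.3389 -1.4506; -1.4506 9.1517]
tr(P') = 10.4907


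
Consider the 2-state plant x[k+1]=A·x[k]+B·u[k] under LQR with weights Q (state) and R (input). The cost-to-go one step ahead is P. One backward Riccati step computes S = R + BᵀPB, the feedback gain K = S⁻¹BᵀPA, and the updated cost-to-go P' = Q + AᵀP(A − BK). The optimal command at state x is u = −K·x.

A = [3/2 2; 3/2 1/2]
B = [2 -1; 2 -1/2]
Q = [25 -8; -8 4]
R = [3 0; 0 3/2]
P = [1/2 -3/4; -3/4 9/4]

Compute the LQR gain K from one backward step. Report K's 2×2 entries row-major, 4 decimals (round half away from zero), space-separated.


BᵀP = [-0.5000 3.0000; -0.1250 -0.3750]
S = R + BᵀPB = [3 0; 0 3/2] + [5.0000 -1.0000; -1.0000 0.3125] = [8.0000 -1.0000; -1.0000 1.8125]
BᵀPA = [3.7500 0.5000; -0.7500 -0.4375]
K = S⁻¹·BᵀPA = [0.4479 0.0347; -0.1667 -0.2222]
A−BK = [0.4375 1.7083; 0.5208 0.3194]
AᵀP(A−BK) = [1.0078 0.0781; 0.0781 0.9479]
P' = Q + AᵀP(A−BK) = [26.0078 -7.9219; -7.9219 4.9479]
tr(P') = 30.9557

0.4479 0.0347 -0.1667 -0.2222


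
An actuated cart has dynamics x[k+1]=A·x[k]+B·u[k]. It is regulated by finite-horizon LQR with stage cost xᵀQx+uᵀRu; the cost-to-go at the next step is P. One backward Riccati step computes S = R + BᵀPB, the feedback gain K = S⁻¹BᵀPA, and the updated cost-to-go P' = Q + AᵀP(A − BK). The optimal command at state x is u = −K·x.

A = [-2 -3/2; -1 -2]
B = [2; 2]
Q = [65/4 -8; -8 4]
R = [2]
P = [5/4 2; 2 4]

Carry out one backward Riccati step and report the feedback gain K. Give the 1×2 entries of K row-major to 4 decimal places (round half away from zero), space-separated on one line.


BᵀP = [6.5000 12.0000]
S = R + BᵀPB = [2] + [37.0000] = [39.0000]
BᵀPA = [-25.0000 -33.7500]
K = S⁻¹·BᵀPA = [-0.6410 -0.8654]
A−BK = [-0.7179 0.2308; 0.2821 -0.2692]
AᵀP(A−BK) = [0.9744 1.1154; 1.1154 1.6058]
P' = Q + AᵀP(A−BK) = [17.2244 -6.8846; -6.8846 5.6058]
tr(P') = 22.8301

-0.6410 -0.8654


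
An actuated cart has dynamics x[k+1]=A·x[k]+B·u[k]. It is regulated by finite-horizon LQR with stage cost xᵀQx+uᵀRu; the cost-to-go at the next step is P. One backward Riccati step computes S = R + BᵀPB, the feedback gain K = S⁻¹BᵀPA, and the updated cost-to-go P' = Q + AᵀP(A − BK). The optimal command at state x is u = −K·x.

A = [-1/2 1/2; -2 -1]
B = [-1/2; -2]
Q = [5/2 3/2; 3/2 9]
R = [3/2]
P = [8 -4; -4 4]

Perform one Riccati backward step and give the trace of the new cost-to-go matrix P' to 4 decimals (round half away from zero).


17.2391

BᵀP = [4.0000 -6.0000]
S = R + BᵀPB = [3/2] + [10.0000] = [11.5000]
BᵀPA = [10.0000 8.0000]
K = S⁻¹·BᵀPA = [0.8696 0.6957]
A−BK = [-0.0652 0.8478; -0.2609 0.3913]
AᵀP(A−BK) = [1.3043 1.0435; 1.0435 4.4348]
P' = Q + AᵀP(A−BK) = [3.8043 2.5435; 2.5435 13.4348]
tr(P') = 17.2391


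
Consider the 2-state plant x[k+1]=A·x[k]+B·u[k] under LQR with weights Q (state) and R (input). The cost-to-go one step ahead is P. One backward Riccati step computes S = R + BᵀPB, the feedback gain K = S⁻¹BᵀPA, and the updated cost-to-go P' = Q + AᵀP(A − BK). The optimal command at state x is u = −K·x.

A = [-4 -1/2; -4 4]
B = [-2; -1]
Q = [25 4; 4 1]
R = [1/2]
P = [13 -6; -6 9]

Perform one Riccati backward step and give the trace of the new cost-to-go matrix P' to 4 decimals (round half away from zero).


BᵀP = [-20.0000 3.0000]
S = R + BᵀPB = [1/2] + [37.0000] = [37.5000]
BᵀPA = [68.0000 22.0000]
K = S⁻¹·BᵀPA = [1.8133 0.5867]
A−BK = [-0.3733 0.6733; -2.1867 4.5867]
AᵀP(A−BK) = [36.6933 -73.8933; -73.8933 158.3433]
P' = Q + AᵀP(A−BK) = [61.6933 -69.8933; -69.8933 159.3433]
tr(P') = 221.0367

221.0367


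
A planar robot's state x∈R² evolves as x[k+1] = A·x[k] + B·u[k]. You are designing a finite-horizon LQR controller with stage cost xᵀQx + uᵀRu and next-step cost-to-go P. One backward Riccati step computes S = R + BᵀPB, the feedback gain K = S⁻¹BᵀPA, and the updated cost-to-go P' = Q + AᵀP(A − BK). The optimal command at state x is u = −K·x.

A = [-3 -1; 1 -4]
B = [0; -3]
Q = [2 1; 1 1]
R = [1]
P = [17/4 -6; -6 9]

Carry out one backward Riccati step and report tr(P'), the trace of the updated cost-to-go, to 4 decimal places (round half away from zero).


BᵀP = [18.0000 -27.0000]
S = R + BᵀPB = [1] + [81.0000] = [82.0000]
BᵀPA = [-81.0000 90.0000]
K = S⁻¹·BᵀPA = [-0.9878 1.0976]
A−BK = [-3.0000 -1.0000; -1.9634 -0.7073]
AᵀP(A−BK) = [3.2378 -0.3476; -0.3476 1.4695]
P' = Q + AᵀP(A−BK) = [5.2378 0.6524; 0.6524 2.4695]
tr(P') = 7.7073

7.7073


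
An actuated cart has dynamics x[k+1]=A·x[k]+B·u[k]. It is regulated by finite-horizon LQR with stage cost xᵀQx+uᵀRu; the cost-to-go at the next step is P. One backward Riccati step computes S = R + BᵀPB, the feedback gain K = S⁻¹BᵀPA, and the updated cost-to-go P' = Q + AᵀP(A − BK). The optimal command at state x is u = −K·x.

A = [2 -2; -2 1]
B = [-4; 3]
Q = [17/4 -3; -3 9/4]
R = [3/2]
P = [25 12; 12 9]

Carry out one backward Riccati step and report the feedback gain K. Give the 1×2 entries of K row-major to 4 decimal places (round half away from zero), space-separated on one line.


-0.4422 0.5501

BᵀP = [-64.0000 -21.0000]
S = R + BᵀPB = [3/2] + [193.0000] = [194.5000]
BᵀPA = [-86.0000 107.0000]
K = S⁻¹·BᵀPA = [-0.4422 0.5501]
A−BK = [0.2314 0.2005; -0.6735 -0.6504]
AᵀP(A−BK) = [1.9743 1.3111; 1.3111 2.1362]
P' = Q + AᵀP(A−BK) = [6.2243 -1.6889; -1.6889 4.3862]
tr(P') = 10.6105


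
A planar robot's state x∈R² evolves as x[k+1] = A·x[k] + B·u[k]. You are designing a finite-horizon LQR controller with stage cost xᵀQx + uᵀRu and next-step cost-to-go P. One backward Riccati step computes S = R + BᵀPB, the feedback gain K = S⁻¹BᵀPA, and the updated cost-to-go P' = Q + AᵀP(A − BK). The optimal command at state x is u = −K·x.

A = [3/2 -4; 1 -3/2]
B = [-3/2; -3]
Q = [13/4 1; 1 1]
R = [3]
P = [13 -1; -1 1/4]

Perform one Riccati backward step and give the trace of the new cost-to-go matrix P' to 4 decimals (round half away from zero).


39.6746

BᵀP = [-16.5000 0.7500]
S = R + BᵀPB = [3] + [22.5000] = [25.5000]
BᵀPA = [-24.0000 64.8750]
K = S⁻¹·BᵀPA = [-0.9412 2.5441]
A−BK = [0.0882 -0.1838; -1.8235 6.1324]
AᵀP(A−BK) = [3.9118 -11.0662; -11.0662 31.5129]
P' = Q + AᵀP(A−BK) = [7.1618 -10.0662; -10.0662 32.5129]
tr(P') = 39.6746


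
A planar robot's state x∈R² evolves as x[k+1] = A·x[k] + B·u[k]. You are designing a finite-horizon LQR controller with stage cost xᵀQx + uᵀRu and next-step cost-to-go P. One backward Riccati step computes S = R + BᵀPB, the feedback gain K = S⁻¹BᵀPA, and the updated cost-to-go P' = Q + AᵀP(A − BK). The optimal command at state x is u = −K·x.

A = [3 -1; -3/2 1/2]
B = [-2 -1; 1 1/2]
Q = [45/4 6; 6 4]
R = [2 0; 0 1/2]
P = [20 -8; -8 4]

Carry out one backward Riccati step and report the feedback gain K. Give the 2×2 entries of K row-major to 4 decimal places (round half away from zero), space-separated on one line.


-0.7436 0.2479 -1.4872 0.4957

BᵀP = [-48.0000 20.0000; -24.0000 10.0000]
S = R + BᵀPB = [2 0; 0 1/2] + [116.0000 58.0000; 58.0000 29.0000] = [118.0000 58.0000; 58.0000 29.5000]
BᵀPA = [-174.0000 58.0000; -87.0000 29.0000]
K = S⁻¹·BᵀPA = [-0.7436 0.2479; -1.4872 0.4957]
A−BK = [0.0256 -0.0085; -0.0128 0.0043]
AᵀP(A−BK) = [2.2308 -0.7436; -0.7436 0.2479]
P' = Q + AᵀP(A−BK) = [13.4808 5.2564; 5.2564 4.2479]
tr(P') = 17.7286


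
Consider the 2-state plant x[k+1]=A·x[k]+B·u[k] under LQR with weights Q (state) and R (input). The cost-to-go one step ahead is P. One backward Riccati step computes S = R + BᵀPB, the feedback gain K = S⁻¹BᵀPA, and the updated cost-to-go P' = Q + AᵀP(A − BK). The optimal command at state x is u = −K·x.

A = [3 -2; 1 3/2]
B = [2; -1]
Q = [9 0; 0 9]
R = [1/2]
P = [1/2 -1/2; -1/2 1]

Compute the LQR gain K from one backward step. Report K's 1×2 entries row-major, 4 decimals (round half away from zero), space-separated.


0.4545 -1.0909

BᵀP = [1.5000 -2.0000]
S = R + BᵀPB = [1/2] + [5.0000] = [5.5000]
BᵀPA = [2.5000 -6.0000]
K = S⁻¹·BᵀPA = [0.4545 -1.0909]
A−BK = [2.0909 0.1818; 1.4545 0.4091]
AᵀP(A−BK) = [1.3636 -0.0227; -0.0227 0.7045]
P' = Q + AᵀP(A−BK) = [10.3636 -0.0227; -0.0227 9.7045]
tr(P') = 20.0682


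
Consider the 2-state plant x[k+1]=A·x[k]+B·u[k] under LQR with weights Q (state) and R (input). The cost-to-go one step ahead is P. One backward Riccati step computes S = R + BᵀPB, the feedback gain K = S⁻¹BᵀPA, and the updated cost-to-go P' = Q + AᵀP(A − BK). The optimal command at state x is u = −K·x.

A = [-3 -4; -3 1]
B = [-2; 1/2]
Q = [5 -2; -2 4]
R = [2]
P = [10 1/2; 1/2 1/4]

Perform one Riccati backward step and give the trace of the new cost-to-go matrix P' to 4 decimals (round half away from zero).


24.6240

BᵀP = [-19.7500 -0.8750]
S = R + BᵀPB = [2] + [39.0625] = [41.0625]
BᵀPA = [61.8750 78.1250]
K = S⁻¹·BᵀPA = [1.5068 1.9026]
A−BK = [0.0137 -0.1948; -3.7534 0.0487]
AᵀP(A−BK) = [8.0137 6.0274; 6.0274 7.6104]
P' = Q + AᵀP(A−BK) = [13.0137 4.0274; 4.0274 11.6104]
tr(P') = 24.6240


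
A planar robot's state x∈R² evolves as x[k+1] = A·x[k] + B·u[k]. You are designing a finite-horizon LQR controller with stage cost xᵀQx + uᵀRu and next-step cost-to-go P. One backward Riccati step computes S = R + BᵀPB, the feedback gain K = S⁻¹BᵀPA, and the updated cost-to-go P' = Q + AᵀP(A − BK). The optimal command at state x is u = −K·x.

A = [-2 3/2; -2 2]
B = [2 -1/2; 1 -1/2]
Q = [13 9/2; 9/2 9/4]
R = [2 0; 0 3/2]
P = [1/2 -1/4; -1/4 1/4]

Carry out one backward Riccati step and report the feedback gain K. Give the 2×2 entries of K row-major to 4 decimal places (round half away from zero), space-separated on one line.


-0.2991 0.1854 0.1121 -0.0903

BᵀP = [0.7500 -0.2500; -0.1250 0.0000]
S = R + BᵀPB = [2 0; 0 3/2] + [1.2500 -0.2500; -0.2500 0.0625] = [3.2500 -0.2500; -0.2500 1.5625]
BᵀPA = [-1.0000 0.6250; 0.2500 -0.1875]
K = S⁻¹·BᵀPA = [-0.2991 0.1854; 0.1121 -0.0903]
A−BK = [-1.3458 1.0841; -1.6449 1.7695]
AᵀP(A−BK) = [0.6729 -0.5421; -0.5421 0.4922]
P' = Q + AᵀP(A−BK) = [13.6729 3.9579; 3.9579 2.7422]
tr(P') = 16.4151


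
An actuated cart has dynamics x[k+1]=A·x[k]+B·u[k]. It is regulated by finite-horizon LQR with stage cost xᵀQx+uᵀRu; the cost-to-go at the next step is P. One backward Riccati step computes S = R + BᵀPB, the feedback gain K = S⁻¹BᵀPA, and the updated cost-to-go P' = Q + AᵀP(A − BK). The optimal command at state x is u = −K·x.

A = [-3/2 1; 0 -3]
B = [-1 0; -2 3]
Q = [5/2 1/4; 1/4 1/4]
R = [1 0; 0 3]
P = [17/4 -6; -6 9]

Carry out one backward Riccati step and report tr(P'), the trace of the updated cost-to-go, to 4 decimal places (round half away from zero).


BᵀP = [7.7500 -12.0000; -18.0000 27.0000]
S = R + BᵀPB = [1 0; 0 3] + [16.2500 -36.0000; -36.0000 81.0000] = [17.2500 -36.0000; -36.0000 84.0000]
BᵀPA = [-11.6250 43.7500; 27.0000 -99.0000]
K = S⁻¹·BᵀPA = [-0.0294 0.7255; 0.3088 -0.8676]
A−BK = [-1.5294 1.7255; -0.9853 1.0539]
AᵀP(A−BK) = [0.8824 -1.5147; -1.5147 3.6127]
P' = Q + AᵀP(A−BK) = [3.3824 -1.2647; -1.2647 3.8627]
tr(P') = 7.2451

7.2451
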